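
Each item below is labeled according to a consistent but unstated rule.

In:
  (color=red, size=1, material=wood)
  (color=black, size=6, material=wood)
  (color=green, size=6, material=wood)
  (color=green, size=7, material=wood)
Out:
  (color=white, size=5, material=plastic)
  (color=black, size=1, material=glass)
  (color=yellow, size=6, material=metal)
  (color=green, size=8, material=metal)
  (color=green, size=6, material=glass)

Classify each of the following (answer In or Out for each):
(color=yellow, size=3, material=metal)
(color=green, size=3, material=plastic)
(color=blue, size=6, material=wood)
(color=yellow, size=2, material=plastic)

The simplest hypothesis consistent with all the labels is: material is wood.
(color=yellow, size=3, material=metal) → material is metal → Out. (color=green, size=3, material=plastic) → material is plastic → Out. (color=blue, size=6, material=wood) → material is wood → In. (color=yellow, size=2, material=plastic) → material is plastic → Out.

Out, Out, In, Out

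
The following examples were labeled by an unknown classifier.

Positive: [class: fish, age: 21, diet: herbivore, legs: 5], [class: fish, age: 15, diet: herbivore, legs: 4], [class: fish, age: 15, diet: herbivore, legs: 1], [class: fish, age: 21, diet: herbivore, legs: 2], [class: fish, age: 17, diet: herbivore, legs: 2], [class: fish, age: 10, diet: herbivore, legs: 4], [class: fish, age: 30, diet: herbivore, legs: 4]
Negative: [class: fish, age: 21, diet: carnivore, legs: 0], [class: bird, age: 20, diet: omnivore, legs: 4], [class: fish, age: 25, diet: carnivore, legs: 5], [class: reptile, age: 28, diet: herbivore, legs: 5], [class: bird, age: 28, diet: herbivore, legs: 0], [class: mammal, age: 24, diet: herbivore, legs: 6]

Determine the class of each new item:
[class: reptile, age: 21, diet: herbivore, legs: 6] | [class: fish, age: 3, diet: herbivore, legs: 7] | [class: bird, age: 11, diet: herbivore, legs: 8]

Negative, Positive, Negative

A rule that fits every label: class is fish AND diet is herbivore — true of each 'Positive' example, false of each 'Negative' one.
[class: reptile, age: 21, diet: herbivore, legs: 6]: Negative (class is reptile, diet is herbivore). [class: fish, age: 3, diet: herbivore, legs: 7]: Positive (class is fish, diet is herbivore). [class: bird, age: 11, diet: herbivore, legs: 8]: Negative (class is bird, diet is herbivore).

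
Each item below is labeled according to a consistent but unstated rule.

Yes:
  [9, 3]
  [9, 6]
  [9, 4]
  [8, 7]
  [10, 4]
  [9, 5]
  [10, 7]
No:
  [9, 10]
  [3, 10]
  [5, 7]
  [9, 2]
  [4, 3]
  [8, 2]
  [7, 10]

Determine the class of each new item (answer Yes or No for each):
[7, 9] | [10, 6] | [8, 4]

Every 'Yes' example satisfies: first > second AND sum ≥ 12. None of the 'No' examples do.
[7, 9] → 7 < 9, 7+9 = 16 → No.
[10, 6] → 10 > 6, 10+6 = 16 → Yes.
[8, 4] → 8 > 4, 8+4 = 12 → Yes.

No, Yes, Yes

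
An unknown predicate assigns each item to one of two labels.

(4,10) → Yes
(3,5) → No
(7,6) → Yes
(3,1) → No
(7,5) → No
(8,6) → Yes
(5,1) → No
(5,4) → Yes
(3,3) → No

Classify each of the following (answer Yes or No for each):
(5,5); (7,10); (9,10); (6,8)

The distinguishing property — second is even — holds for all the 'Yes' cases and none of the 'No' cases.
No: (5,5), since second 5.
Yes: (7,10), since second 10.
Yes: (9,10), since second 10.
Yes: (6,8), since second 8.

No, Yes, Yes, Yes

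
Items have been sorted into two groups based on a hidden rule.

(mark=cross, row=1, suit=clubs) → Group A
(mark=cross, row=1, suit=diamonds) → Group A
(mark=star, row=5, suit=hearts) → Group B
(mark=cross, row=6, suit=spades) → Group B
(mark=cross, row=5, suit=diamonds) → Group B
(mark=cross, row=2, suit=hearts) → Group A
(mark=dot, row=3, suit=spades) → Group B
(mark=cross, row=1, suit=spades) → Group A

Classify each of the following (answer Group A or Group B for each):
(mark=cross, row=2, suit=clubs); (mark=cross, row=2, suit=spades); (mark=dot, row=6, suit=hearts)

Group A, Group A, Group B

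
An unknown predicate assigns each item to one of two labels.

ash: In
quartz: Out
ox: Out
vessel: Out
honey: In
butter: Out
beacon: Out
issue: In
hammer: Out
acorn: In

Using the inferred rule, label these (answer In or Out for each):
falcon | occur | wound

Comparing the two groups points to one rule — odd length.
falcon: Out (length 6).
occur: In (length 5).
wound: In (length 5).

Out, In, In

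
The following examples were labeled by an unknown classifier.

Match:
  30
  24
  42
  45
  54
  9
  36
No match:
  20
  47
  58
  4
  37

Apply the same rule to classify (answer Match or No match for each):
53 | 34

No match, No match

A rule that fits every label: multiple of 3 — true of each 'Match' example, false of each 'No match' one.
53 — 53 = 3·17 + 2, hence No match. 34 — 34 = 3·11 + 1, hence No match.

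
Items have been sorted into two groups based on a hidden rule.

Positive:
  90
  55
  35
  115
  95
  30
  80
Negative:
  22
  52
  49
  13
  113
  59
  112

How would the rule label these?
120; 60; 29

'Positive' ⟺ multiple of 5.
120: 120 = 5·24, qualifies → Positive. 60: 60 = 5·12, qualifies → Positive. 29: 29 = 5·5 + 4, fails the rule → Negative.

Positive, Positive, Negative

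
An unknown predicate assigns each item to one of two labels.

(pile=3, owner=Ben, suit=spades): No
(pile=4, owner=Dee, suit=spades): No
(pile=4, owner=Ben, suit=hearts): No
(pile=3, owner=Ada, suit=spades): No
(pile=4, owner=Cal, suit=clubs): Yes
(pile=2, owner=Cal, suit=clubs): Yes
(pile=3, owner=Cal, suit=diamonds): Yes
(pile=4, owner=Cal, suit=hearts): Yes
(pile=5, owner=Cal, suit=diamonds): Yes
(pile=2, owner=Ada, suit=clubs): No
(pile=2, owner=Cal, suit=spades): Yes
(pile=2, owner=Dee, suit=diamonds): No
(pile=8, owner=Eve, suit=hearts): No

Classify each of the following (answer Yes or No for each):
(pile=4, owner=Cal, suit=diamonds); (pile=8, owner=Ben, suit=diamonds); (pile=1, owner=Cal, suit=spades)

Rule: owner is Cal. This holds for each 'Yes' example and fails for each 'No' one.

Yes, No, Yes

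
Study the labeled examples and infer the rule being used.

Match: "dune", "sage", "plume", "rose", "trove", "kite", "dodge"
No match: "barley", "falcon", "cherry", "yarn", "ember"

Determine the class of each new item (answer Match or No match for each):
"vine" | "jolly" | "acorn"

Match, No match, No match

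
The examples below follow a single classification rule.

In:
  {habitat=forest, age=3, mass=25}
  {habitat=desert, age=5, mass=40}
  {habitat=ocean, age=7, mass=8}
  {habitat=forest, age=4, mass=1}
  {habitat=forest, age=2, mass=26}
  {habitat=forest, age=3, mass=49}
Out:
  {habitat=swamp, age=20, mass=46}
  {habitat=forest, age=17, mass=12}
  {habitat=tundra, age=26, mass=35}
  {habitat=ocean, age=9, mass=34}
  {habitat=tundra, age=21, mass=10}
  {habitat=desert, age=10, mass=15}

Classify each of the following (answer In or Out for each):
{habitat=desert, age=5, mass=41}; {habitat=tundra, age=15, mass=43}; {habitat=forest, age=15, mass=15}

In, Out, Out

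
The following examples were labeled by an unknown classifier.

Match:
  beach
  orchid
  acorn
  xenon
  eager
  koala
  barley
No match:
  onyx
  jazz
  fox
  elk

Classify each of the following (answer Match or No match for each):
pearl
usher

A rule that fits every label: length ≥ 5 — true of each 'Match' example, false of each 'No match' one.
pearl: length 5 — checks out, so Match.
usher: length 5 — checks out, so Match.

Match, Match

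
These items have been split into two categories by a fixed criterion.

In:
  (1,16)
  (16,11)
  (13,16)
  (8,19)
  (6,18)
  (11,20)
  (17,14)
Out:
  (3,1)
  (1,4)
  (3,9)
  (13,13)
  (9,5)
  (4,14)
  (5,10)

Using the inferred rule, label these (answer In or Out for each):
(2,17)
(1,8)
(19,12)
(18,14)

The rule appears to be: max ≥ 16.
(2,17): In (max 17). (1,8): Out (max 8). (19,12): In (max 19). (18,14): In (max 18).

In, Out, In, In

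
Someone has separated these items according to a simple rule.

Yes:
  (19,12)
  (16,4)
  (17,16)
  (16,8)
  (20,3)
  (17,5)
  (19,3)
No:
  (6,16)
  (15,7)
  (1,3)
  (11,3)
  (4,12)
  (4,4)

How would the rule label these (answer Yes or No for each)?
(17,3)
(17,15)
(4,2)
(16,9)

Yes, Yes, No, Yes

Every 'Yes' example satisfies: first ≥ 16. None of the 'No' examples do.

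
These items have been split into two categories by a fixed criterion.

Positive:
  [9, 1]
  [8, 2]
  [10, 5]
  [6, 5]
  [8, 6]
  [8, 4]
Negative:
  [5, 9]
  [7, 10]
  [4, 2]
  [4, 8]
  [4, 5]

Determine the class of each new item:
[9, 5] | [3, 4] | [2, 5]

Positive, Negative, Negative

The simplest hypothesis consistent with all the labels is: first > second AND sum ≥ 9.
[9, 5] — 9 > 5, 9+5 = 14, hence Positive. [3, 4] — 3 < 4, 3+4 = 7, hence Negative. [2, 5] — 2 < 5, 2+5 = 7, hence Negative.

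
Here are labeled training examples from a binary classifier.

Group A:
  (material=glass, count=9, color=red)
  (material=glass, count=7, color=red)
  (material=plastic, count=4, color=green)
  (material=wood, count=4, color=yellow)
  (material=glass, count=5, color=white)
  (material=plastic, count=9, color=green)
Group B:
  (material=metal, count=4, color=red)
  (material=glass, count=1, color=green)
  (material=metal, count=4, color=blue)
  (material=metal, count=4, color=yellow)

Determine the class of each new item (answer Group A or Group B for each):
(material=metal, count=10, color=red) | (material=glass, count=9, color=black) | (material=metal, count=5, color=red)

Group B, Group A, Group B

A rule that fits every label: material is not metal AND count ≥ 4 — true of each 'Group A' example, false of each 'Group B' one.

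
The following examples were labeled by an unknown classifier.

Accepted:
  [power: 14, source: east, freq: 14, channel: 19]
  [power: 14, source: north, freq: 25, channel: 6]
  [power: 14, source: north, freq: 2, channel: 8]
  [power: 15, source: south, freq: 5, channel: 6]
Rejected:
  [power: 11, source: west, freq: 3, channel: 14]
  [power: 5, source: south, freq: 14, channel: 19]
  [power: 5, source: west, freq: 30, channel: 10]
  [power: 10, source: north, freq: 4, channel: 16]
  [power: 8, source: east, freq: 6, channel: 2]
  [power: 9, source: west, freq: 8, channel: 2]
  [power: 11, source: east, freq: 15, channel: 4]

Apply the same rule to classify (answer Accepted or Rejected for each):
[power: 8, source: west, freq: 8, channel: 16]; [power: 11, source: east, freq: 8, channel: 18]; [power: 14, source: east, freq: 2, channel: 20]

The common property of the 'Accepted' items is: power ≥ 14. No 'Rejected' item has it.

Rejected, Rejected, Accepted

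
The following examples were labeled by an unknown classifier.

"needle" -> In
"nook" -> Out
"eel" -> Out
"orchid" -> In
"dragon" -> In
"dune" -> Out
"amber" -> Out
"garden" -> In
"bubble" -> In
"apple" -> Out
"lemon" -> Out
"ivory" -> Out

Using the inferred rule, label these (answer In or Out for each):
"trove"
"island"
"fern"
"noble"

The simplest hypothesis consistent with all the labels is: length 6.

Out, In, Out, Out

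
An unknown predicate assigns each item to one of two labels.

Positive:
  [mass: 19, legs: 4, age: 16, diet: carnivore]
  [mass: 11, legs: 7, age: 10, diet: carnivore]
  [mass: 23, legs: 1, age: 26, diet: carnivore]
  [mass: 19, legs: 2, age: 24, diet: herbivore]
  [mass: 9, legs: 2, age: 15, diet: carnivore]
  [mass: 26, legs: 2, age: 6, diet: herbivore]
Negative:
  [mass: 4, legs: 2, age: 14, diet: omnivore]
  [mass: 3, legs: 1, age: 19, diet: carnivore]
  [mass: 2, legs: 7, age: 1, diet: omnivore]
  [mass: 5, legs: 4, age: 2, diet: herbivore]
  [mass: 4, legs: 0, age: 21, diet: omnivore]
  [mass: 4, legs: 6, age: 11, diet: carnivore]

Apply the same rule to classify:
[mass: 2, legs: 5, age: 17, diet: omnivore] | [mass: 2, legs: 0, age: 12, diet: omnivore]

Negative, Negative

Every 'Positive' example satisfies: mass ≥ 9. None of the 'Negative' examples do.
[mass: 2, legs: 5, age: 17, diet: omnivore] — mass = 2, hence Negative. [mass: 2, legs: 0, age: 12, diet: omnivore] — mass = 2, hence Negative.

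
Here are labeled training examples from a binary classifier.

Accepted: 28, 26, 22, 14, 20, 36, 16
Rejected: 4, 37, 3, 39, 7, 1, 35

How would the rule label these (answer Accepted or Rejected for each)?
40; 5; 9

All 'Accepted' examples share one property — even AND at least 7 — and every 'Rejected' example lacks it.

Accepted, Rejected, Rejected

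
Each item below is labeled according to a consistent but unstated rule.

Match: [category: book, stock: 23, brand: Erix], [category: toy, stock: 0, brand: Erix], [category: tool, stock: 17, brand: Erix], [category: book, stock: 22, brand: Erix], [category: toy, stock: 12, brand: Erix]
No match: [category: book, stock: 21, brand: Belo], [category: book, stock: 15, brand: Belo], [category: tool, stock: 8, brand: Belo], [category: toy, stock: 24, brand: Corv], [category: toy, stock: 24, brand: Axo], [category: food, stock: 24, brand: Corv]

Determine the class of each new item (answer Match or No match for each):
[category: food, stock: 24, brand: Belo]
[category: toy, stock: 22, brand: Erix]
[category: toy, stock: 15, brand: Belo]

No match, Match, No match

The simplest hypothesis consistent with all the labels is: brand is Erix.
No match: [category: food, stock: 24, brand: Belo], since brand is Belo.
Match: [category: toy, stock: 22, brand: Erix], since brand is Erix.
No match: [category: toy, stock: 15, brand: Belo], since brand is Belo.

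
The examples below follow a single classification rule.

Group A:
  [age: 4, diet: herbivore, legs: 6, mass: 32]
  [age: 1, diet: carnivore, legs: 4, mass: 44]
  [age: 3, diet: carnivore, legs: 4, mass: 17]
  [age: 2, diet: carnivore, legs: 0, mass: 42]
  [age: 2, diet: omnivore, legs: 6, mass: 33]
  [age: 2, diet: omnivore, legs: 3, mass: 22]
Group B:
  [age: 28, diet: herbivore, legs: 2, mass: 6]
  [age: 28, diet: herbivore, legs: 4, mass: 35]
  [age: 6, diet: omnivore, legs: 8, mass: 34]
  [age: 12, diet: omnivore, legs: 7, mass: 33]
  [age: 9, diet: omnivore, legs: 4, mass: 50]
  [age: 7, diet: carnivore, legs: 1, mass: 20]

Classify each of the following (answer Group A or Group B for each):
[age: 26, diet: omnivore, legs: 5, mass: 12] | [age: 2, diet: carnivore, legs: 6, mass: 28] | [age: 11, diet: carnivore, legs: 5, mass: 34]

Group B, Group A, Group B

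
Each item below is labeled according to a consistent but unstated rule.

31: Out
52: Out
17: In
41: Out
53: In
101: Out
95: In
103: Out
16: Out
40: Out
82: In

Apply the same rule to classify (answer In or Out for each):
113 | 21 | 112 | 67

A rule that fits every label: digit sum ≥ 8 — true of each 'In' example, false of each 'Out' one.
113: digit sum 1+1+3 = 5 — doesn't match, so Out. 21: digit sum 2+1 = 3 — doesn't match, so Out. 112: digit sum 1+1+2 = 4 — doesn't match, so Out. 67: digit sum 6+7 = 13 — meets the rule, so In.

Out, Out, Out, In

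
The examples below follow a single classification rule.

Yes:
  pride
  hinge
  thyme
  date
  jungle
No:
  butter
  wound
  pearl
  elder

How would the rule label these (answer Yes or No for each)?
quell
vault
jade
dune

No, No, Yes, Yes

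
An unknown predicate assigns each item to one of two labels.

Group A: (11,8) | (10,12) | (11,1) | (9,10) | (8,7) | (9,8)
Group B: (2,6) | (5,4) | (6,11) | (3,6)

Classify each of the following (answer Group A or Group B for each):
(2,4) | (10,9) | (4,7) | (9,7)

Group B, Group A, Group B, Group A

The distinguishing property — first ≥ 7 — holds for all the 'Group A' cases and none of the 'Group B' cases.
(2,4): Group B (first 2).
(10,9): Group A (first 10).
(4,7): Group B (first 4).
(9,7): Group A (first 9).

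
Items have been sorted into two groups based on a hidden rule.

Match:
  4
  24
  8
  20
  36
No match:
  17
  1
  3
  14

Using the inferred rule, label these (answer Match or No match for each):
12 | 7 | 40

Match, No match, Match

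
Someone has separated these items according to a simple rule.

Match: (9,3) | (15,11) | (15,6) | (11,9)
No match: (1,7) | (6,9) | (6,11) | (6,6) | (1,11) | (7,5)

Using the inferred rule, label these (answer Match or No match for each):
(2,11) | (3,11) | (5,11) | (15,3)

A rule that fits every label: first ≥ 9 — true of each 'Match' example, false of each 'No match' one.
(2,11): first 2 — doesn't match, so No match. (3,11): first 3 — doesn't match, so No match. (5,11): first 5 — doesn't match, so No match. (15,3): first 15 — checks out, so Match.

No match, No match, No match, Match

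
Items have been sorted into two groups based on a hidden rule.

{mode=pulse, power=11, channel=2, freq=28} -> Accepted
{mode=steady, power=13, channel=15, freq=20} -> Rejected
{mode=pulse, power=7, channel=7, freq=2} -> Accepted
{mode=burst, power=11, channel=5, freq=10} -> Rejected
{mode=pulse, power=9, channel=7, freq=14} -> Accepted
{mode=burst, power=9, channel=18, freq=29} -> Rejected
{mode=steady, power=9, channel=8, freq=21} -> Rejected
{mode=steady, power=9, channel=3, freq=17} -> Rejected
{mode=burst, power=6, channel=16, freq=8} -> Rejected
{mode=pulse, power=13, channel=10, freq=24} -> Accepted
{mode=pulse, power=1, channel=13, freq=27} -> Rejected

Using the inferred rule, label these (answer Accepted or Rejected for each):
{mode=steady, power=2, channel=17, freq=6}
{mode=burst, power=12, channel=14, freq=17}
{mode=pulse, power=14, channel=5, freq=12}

The pattern is that an item is 'Accepted' exactly when: mode is pulse AND power ≥ 6.

Rejected, Rejected, Accepted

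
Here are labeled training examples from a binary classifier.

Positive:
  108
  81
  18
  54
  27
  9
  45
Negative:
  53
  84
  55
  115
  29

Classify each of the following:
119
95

Negative, Negative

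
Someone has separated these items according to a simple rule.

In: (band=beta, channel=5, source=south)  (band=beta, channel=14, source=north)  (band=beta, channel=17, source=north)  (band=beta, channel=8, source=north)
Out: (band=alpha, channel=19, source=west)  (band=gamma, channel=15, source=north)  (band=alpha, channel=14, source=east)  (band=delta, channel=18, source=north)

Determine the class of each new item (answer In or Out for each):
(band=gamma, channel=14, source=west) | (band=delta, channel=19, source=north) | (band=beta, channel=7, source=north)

Out, Out, In

Looking at the examples, the only property every 'In' case has and every 'Out' case lacks is: band is beta.
(band=gamma, channel=14, source=west): band is gamma — does not satisfy this, so Out. (band=delta, channel=19, source=north): band is delta — does not satisfy this, so Out. (band=beta, channel=7, source=north): band is beta — meets the rule, so In.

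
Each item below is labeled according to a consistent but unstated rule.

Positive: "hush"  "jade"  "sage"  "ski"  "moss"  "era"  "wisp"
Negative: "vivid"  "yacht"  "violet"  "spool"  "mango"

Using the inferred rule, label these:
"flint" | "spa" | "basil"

Negative, Positive, Negative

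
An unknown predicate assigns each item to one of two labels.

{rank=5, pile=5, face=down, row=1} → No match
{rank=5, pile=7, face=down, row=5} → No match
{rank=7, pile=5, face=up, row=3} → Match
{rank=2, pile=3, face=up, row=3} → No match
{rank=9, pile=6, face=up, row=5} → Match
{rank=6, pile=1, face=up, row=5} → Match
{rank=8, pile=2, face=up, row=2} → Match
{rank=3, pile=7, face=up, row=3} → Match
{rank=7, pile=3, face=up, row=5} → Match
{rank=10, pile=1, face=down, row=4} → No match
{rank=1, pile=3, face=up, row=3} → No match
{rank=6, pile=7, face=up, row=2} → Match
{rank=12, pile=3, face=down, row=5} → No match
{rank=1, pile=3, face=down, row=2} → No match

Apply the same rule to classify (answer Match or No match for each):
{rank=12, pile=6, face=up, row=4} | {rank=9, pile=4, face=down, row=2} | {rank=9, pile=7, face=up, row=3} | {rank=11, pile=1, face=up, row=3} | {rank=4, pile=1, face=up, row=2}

The rule appears to be: face is up AND rank ≥ 3.
{rank=12, pile=6, face=up, row=4} → face is up, rank = 12 → Match.
{rank=9, pile=4, face=down, row=2} → face is down, rank = 9 → No match.
{rank=9, pile=7, face=up, row=3} → face is up, rank = 9 → Match.
{rank=11, pile=1, face=up, row=3} → face is up, rank = 11 → Match.
{rank=4, pile=1, face=up, row=2} → face is up, rank = 4 → Match.

Match, No match, Match, Match, Match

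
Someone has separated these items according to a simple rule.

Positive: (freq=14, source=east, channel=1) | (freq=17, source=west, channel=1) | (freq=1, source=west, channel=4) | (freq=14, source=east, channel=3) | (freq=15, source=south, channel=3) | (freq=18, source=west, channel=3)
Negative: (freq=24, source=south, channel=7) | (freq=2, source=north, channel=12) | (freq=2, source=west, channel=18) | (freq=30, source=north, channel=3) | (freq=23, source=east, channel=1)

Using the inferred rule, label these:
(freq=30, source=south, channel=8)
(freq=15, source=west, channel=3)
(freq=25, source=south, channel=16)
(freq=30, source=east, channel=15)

Every 'Positive' example satisfies: freq ≤ 18 AND channel ≤ 4. None of the 'Negative' examples do.

Negative, Positive, Negative, Negative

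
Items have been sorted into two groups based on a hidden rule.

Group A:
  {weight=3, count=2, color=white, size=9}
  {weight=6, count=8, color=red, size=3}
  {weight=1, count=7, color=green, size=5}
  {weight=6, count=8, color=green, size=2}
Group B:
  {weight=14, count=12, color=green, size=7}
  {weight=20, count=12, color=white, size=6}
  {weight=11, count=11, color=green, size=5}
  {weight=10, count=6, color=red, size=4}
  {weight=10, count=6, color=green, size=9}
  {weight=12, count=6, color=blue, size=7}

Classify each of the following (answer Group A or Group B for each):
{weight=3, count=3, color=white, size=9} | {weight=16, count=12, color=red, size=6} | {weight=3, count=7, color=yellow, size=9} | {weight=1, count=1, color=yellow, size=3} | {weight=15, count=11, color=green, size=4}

Group A, Group B, Group A, Group A, Group B

Every 'Group A' example satisfies: weight ≤ 6. None of the 'Group B' examples do.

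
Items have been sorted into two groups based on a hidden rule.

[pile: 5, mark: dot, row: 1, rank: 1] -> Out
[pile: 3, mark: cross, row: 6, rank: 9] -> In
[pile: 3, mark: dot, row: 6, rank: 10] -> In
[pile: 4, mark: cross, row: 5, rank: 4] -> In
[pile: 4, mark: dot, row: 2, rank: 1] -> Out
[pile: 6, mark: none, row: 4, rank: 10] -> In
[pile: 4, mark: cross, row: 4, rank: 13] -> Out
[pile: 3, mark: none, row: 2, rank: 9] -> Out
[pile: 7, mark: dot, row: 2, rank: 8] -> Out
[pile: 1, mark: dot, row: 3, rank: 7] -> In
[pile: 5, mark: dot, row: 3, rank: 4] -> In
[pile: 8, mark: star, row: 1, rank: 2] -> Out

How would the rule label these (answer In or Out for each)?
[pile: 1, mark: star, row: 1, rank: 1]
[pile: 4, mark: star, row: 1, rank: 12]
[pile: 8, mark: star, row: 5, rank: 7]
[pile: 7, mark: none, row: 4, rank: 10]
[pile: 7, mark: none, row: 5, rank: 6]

Out, Out, In, In, In

The rule appears to be: rank ≤ 10 AND row ≥ 3.
[pile: 1, mark: star, row: 1, rank: 1] → rank = 1, row = 1 → Out.
[pile: 4, mark: star, row: 1, rank: 12] → rank = 12, row = 1 → Out.
[pile: 8, mark: star, row: 5, rank: 7] → rank = 7, row = 5 → In.
[pile: 7, mark: none, row: 4, rank: 10] → rank = 10, row = 4 → In.
[pile: 7, mark: none, row: 5, rank: 6] → rank = 6, row = 5 → In.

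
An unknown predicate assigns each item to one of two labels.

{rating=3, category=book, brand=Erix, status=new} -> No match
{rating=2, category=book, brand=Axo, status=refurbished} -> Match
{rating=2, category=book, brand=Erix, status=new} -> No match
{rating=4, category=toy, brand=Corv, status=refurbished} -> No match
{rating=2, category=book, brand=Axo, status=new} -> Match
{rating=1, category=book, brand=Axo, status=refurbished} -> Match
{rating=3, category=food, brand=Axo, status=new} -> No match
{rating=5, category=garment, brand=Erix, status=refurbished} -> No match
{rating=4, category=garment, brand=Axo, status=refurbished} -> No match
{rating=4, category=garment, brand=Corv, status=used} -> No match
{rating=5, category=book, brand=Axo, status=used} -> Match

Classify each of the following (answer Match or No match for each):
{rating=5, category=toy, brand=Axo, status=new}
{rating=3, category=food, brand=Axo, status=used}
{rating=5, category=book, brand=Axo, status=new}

No match, No match, Match

The classifier is using: category is book AND brand is Axo.
{rating=5, category=toy, brand=Axo, status=new}: category is toy, brand is Axo — fails the rule, so No match. {rating=3, category=food, brand=Axo, status=used}: category is food, brand is Axo — fails the rule, so No match. {rating=5, category=book, brand=Axo, status=new}: category is book, brand is Axo — fits, so Match.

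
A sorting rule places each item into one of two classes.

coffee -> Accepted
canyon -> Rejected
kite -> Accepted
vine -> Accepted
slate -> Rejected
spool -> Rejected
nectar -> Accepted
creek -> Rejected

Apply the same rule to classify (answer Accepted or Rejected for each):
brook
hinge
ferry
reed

The common property of the 'Accepted' items is: even length AND contains 'e'. No 'Rejected' item has it.
Rejected: brook, since length 5, no 'e'.
Rejected: hinge, since length 5, has 'e'.
Rejected: ferry, since length 5, has 'e'.
Accepted: reed, since length 4, has 'e'.

Rejected, Rejected, Rejected, Accepted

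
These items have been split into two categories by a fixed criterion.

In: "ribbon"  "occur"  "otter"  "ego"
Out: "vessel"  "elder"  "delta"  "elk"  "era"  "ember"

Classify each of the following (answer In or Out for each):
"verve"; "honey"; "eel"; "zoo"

Looking at the examples, the only property every 'In' case has and every 'Out' case lacks is: contains 'o'.

Out, In, Out, In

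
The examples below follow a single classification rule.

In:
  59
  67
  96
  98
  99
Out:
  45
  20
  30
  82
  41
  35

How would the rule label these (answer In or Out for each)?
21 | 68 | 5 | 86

All 'In' examples share one property — digit sum ≥ 11 — and every 'Out' example lacks it.
21: digit sum 2+1 = 3 — does not satisfy this, so Out.
68: digit sum 6+8 = 14 — has this property, so In.
5: digit sum 5 — does not satisfy this, so Out.
86: digit sum 8+6 = 14 — has this property, so In.

Out, In, Out, In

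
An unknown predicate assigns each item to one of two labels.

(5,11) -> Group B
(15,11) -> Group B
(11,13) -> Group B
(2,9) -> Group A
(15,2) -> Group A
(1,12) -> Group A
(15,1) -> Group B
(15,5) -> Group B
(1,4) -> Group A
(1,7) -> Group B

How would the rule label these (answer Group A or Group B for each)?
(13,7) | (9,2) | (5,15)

Group B, Group A, Group B

Rule: sum is odd. This holds for each 'Group A' example and fails for each 'Group B' one.
(13,7) — 13+7 = 20, hence Group B.
(9,2) — 9+2 = 11, hence Group A.
(5,15) — 5+15 = 20, hence Group B.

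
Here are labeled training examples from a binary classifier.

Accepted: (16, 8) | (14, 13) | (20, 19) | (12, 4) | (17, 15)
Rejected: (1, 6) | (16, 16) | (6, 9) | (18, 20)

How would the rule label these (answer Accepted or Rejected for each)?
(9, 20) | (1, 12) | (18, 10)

A rule that fits every label: first > second — true of each 'Accepted' example, false of each 'Rejected' one.
(9, 20) — 9 < 20, hence Rejected.
(1, 12) — 1 < 12, hence Rejected.
(18, 10) — 18 > 10, hence Accepted.

Rejected, Rejected, Accepted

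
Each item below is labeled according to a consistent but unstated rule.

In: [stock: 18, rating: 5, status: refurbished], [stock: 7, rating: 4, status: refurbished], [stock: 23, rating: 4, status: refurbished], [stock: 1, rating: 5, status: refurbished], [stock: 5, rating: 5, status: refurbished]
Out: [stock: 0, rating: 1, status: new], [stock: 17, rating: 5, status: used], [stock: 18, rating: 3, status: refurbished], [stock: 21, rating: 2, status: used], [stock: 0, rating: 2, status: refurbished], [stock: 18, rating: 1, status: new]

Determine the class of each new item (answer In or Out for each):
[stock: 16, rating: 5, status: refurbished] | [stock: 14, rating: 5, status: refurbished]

In, In

All 'In' examples share one property — status is refurbished AND rating ≥ 4 — and every 'Out' example lacks it.
[stock: 16, rating: 5, status: refurbished]: In (status is refurbished, rating = 5).
[stock: 14, rating: 5, status: refurbished]: In (status is refurbished, rating = 5).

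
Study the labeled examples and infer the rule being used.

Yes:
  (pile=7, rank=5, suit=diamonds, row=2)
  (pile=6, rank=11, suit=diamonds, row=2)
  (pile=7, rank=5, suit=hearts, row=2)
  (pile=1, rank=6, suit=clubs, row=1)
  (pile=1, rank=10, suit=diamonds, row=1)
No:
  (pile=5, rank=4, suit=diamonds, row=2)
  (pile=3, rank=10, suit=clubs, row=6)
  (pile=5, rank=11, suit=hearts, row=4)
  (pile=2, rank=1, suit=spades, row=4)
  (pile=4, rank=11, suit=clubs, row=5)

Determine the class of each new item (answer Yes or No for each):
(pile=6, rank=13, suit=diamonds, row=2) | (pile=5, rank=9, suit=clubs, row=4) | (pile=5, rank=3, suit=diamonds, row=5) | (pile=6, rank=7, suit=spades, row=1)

Yes, No, No, Yes

'Yes' ⟺ rank ≥ 5 AND row ≤ 2.
(pile=6, rank=13, suit=diamonds, row=2) → rank = 13, row = 2 → Yes. (pile=5, rank=9, suit=clubs, row=4) → rank = 9, row = 4 → No. (pile=5, rank=3, suit=diamonds, row=5) → rank = 3, row = 5 → No. (pile=6, rank=7, suit=spades, row=1) → rank = 7, row = 1 → Yes.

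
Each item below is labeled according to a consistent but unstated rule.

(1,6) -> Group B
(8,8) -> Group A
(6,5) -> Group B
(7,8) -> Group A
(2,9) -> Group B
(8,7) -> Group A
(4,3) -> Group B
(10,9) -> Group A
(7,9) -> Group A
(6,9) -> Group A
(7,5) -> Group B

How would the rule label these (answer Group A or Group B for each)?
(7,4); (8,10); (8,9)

Rule: sum ≥ 15. This holds for each 'Group A' example and fails for each 'Group B' one.
(7,4): 7+4 = 11, lacks this property → Group B.
(8,10): 8+10 = 18, checks out → Group A.
(8,9): 8+9 = 17, checks out → Group A.

Group B, Group A, Group A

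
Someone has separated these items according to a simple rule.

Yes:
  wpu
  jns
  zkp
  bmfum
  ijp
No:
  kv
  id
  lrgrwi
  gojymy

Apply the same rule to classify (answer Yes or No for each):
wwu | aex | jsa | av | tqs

The common property of the 'Yes' items is: odd length. No 'No' item has it.
wwu → length 3 → Yes. aex → length 3 → Yes. jsa → length 3 → Yes. av → length 2 → No. tqs → length 3 → Yes.

Yes, Yes, Yes, No, Yes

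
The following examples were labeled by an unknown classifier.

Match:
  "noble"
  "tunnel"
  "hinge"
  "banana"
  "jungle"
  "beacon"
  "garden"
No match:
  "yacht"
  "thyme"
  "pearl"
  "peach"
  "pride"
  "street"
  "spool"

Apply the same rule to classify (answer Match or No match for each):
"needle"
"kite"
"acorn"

Match, No match, Match

Every 'Match' example satisfies: contains 'n'. None of the 'No match' examples do.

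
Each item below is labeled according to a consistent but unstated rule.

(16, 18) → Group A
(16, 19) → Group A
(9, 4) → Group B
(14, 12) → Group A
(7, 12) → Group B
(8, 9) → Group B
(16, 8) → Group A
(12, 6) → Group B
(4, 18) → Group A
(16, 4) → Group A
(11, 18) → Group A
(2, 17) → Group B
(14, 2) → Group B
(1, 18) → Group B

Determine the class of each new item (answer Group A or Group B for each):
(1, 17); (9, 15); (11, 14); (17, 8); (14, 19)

Group B, Group A, Group A, Group A, Group A

The classifier is using: sum ≥ 20.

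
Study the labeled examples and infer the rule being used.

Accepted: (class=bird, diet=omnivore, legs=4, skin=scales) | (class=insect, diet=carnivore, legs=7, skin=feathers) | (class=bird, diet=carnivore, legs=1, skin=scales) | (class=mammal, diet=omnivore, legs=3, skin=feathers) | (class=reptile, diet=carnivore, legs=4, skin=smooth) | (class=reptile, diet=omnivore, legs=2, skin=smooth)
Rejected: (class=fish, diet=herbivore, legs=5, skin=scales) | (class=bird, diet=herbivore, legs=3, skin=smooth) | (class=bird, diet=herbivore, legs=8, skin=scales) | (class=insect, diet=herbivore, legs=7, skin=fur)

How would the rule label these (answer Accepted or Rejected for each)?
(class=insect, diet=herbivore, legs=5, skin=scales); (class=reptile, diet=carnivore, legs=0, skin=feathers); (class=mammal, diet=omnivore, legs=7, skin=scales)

Rejected, Accepted, Accepted

Checking candidate rules against both groups, what survives is: diet is not herbivore.
(class=insect, diet=herbivore, legs=5, skin=scales) → diet is herbivore → Rejected.
(class=reptile, diet=carnivore, legs=0, skin=feathers) → diet is carnivore → Accepted.
(class=mammal, diet=omnivore, legs=7, skin=scales) → diet is omnivore → Accepted.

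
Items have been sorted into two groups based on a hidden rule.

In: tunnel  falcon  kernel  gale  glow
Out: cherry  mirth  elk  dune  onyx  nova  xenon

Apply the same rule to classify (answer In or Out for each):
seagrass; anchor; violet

The distinguishing property — even length AND contains 'l' — holds for all the 'In' cases and none of the 'Out' cases.

Out, Out, In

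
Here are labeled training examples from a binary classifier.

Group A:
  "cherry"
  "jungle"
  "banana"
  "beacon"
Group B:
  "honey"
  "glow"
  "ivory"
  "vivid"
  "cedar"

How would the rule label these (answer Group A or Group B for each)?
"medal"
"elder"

Group B, Group B

All 'Group A' examples share one property — length 6 — and every 'Group B' example lacks it.
Group B: "medal", since length 5. Group B: "elder", since length 5.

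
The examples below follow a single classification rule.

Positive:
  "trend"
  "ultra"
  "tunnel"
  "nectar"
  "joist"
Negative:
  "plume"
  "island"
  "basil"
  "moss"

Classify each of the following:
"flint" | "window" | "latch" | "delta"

Positive, Negative, Positive, Positive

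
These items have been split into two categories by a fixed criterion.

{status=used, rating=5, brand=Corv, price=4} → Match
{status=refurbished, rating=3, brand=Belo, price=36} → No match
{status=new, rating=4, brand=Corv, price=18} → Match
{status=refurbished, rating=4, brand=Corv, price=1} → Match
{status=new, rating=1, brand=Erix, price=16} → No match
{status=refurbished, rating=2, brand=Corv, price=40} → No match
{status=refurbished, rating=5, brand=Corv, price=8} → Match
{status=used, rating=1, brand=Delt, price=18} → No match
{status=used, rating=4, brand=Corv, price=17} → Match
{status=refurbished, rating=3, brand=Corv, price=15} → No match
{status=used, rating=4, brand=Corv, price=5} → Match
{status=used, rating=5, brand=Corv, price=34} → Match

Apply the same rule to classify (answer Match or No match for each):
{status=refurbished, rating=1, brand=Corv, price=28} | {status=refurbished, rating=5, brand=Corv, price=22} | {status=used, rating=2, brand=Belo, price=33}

No match, Match, No match

The classifier is using: rating ≥ 4.
{status=refurbished, rating=1, brand=Corv, price=28} — rating = 1, hence No match. {status=refurbished, rating=5, brand=Corv, price=22} — rating = 5, hence Match. {status=used, rating=2, brand=Belo, price=33} — rating = 2, hence No match.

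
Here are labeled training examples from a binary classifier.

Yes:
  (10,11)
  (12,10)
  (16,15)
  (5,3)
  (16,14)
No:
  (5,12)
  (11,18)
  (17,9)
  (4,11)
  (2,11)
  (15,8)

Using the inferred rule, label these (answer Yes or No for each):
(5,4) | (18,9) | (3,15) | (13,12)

Yes, No, No, Yes

The simplest hypothesis consistent with all the labels is: |first − second| ≤ 2.
(5,4): |5−4| = 1, meets the rule → Yes.
(18,9): |18−9| = 9, does not pass → No.
(3,15): |3−15| = 12, does not pass → No.
(13,12): |13−12| = 1, meets the rule → Yes.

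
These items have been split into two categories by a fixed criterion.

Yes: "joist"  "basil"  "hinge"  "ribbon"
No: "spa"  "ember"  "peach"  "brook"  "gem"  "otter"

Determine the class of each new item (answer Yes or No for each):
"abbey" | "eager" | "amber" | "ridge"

'Yes' ⟺ contains 'i'.

No, No, No, Yes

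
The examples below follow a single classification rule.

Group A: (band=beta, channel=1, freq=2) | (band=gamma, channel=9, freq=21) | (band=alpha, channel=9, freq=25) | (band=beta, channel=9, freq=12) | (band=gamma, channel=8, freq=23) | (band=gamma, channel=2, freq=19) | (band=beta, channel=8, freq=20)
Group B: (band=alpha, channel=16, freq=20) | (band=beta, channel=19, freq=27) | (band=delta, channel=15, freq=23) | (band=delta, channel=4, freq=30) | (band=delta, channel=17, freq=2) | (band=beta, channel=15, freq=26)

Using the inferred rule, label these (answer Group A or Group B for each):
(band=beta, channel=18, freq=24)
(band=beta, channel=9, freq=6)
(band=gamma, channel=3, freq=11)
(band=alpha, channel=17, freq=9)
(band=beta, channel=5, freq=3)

Group B, Group A, Group A, Group B, Group A

The pattern is that an item is 'Group A' exactly when: freq ≤ 25 AND channel ≤ 9.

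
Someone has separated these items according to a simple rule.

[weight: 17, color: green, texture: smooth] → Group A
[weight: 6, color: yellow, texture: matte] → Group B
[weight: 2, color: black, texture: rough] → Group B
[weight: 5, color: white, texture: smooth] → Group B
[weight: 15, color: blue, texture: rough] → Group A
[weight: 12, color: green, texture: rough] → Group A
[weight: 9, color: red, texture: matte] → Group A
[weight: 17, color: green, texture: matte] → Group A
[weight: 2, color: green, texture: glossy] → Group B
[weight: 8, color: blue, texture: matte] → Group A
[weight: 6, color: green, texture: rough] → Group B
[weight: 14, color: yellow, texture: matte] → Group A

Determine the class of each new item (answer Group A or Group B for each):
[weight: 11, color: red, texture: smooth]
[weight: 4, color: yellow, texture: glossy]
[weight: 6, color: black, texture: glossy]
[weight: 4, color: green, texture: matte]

Rule: weight ≥ 8. This holds for each 'Group A' example and fails for each 'Group B' one.
[weight: 11, color: red, texture: smooth]: Group A (weight = 11).
[weight: 4, color: yellow, texture: glossy]: Group B (weight = 4).
[weight: 6, color: black, texture: glossy]: Group B (weight = 6).
[weight: 4, color: green, texture: matte]: Group B (weight = 4).

Group A, Group B, Group B, Group B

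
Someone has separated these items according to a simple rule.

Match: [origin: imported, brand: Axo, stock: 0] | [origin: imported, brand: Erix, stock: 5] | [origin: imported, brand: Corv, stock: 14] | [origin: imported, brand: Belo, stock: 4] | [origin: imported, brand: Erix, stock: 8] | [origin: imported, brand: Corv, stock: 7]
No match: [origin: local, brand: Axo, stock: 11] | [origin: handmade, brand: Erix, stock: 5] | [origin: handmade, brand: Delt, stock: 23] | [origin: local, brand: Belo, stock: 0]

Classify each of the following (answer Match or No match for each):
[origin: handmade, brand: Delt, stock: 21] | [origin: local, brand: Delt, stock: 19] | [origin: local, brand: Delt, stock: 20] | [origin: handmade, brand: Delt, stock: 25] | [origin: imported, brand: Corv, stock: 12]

No match, No match, No match, No match, Match

Rule: origin is imported. This holds for each 'Match' example and fails for each 'No match' one.
[origin: handmade, brand: Delt, stock: 21] → origin is handmade → No match.
[origin: local, brand: Delt, stock: 19] → origin is local → No match.
[origin: local, brand: Delt, stock: 20] → origin is local → No match.
[origin: handmade, brand: Delt, stock: 25] → origin is handmade → No match.
[origin: imported, brand: Corv, stock: 12] → origin is imported → Match.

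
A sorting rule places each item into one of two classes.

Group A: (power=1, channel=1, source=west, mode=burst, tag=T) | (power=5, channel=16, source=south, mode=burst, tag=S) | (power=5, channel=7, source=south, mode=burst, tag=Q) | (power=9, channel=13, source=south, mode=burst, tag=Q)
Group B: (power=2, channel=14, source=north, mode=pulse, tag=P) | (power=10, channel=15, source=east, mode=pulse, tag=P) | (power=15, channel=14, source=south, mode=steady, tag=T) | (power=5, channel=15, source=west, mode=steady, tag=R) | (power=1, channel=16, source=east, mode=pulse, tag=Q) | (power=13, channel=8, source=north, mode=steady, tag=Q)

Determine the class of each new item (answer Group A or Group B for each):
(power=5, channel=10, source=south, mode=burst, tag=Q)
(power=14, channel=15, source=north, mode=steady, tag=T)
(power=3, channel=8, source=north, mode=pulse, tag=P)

Group A, Group B, Group B

One predicate separates the groups cleanly: mode is burst.
(power=5, channel=10, source=south, mode=burst, tag=Q): Group A (mode is burst).
(power=14, channel=15, source=north, mode=steady, tag=T): Group B (mode is steady).
(power=3, channel=8, source=north, mode=pulse, tag=P): Group B (mode is pulse).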